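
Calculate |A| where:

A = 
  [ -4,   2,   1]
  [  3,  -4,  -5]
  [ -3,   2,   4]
24

Cofactor expansion along row 1:
det(A) = (-4)·((-4)(4) - (-5)(2)) - (2)·((3)(4) - (-5)(-3)) + (1)·((3)(2) - (-4)(-3))
  = (-4)(-6) - (2)(-3) + (1)(-6)
  = 24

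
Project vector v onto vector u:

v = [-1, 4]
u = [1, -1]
v·u = (-1)(1) + (4)(-1) = -5
u·u = (1)² + (-1)² = 2
proj_u(v) = (v·u / u·u) × u = (-5/2) × u

proj_u(v) = [-5/2, 5/2]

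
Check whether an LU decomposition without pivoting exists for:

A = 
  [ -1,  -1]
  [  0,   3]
Yes.
A[1,1] = -1 ≠ 0, so Gaussian elimination proceeds without a row swap: multiplier ℓ₂₁ = (0)/(-1) = 0, and U[2,2] = 3 - (0)(-1) = 3.
L = 
  [  1,   0]
  [  0,   1]
U = 
  [ -1,  -1]
  [  0,   3]
Check row 2 of LU: [(0)(-1), (0)(-1) + 3] = [0, 3] = row 2 of A ✓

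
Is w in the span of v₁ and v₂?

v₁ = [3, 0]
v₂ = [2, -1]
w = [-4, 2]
Yes

Form the augmented matrix and row-reduce:
[v₁|v₂|w] = 
  [  3,   2,  -4]
  [  0,  -1,   2]
(already in echelon form — no row operations needed)

No row of the form [0 0 | nonzero], so the system is consistent. Back-substitution gives c₁ = 0, c₂ = -2: w = (0)·v₁ + (-2)·v₂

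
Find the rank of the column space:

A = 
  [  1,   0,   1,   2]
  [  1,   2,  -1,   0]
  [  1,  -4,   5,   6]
dim(Col(A)) = 2

Row reduce:
R2 → R2 - (1)·R1
R3 → R3 - (1)·R1
R3 → R3 + (2)·R2
REF = 
  [  1,   0,   1,   2]
  [  0,   2,  -2,  -2]
  [  0,   0,   0,   0]
Pivot columns: 1, 2 → 2 pivots.
dim(Col(A)) = number of pivot columns = 2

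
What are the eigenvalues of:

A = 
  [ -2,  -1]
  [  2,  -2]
tr(A) = -4, det(A) = 6
Characteristic polynomial: λ² - tr(A)λ + det(A) = λ² + 4λ + 6
λ² + 4λ + 6 = 0  ⇒  λ = (-4 ± √((4)² - 4·(6)))/2 = (-4 ± √(-8))/2
  = -2 + i√2,  -2 - i√2

λ = -2 + i√2, -2 - i√2  (≈ -2 + 1.414i, -2 - 1.414i)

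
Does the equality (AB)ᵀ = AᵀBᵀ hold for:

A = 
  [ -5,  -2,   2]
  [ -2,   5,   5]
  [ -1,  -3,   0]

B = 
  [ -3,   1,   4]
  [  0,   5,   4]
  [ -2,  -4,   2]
No

(AB)ᵀ = 
  [ 11,  -4,   3]
  [-23,   3, -16]
  [-24,  22, -16]

AᵀBᵀ = 
  [  9, -14,  16]
  [ -1,  13, -22]
  [ -1,  25, -24]

The two matrices differ, so (AB)ᵀ ≠ AᵀBᵀ in general. The correct identity is (AB)ᵀ = BᵀAᵀ.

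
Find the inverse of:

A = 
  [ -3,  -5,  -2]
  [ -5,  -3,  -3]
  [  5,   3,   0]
det(A) = (-3)·((-3)(0) - (-3)(3)) - (-5)·((-5)(0) - (-3)(5)) + (-2)·((-5)(3) - (-3)(5))
  = (-3)(9) - (-5)(15) + (-2)(0)
  = 48
det(A) = 48 ≠ 0, so A is invertible.

Cofactors Cᵢⱼ = (-1)ⁱ⁺ʲ·Mᵢⱼ:
C = 
  [  9, -15,   0]
  [ -6,  10, -16]
  [  9,   1, -16]

adj(A) = Cᵀ:
adj(A) = 
  [  9,  -6,   9]
  [-15,  10,   1]
  [  0, -16, -16]

A⁻¹ = (1/48) · adj(A):
A⁻¹ = 
  [ 3/16,  -1/8,  3/16]
  [-5/16,  5/24,  1/48]
  [    0,  -1/3,  -1/3]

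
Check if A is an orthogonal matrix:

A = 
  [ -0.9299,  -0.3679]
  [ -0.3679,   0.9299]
Yes

AᵀA = 
  [  1.0001,   0]
  [  0,   1.0001]
≈ I (equal to I up to the 4-dp rounding of the entries)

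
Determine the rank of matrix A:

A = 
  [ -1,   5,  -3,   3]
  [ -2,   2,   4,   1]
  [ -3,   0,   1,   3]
rank(A) = 3

Row reduce:
R2 → R2 - (2)·R1
R3 → R3 - (3)·R1
R3 → R3 - (15/8)·R2
REF = 
  [   -1,     5,    -3,     3]
  [    0,    -8,    10,    -5]
  [    0,     0, -35/4,  27/8]
Pivot columns: 1, 2, 3 → 3 pivots.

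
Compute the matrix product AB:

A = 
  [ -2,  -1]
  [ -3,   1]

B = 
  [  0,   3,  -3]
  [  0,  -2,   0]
A is 2×2 and B is 2×3, so AB is 2×3. Each entry is (row of A)·(column of B):
AB[1,1] = (-2)(0) + (-1)(0) = 0
AB[1,2] = (-2)(3) + (-1)(-2) = -4
AB[1,3] = (-2)(-3) + (-1)(0) = 6
AB[2,1] = (-3)(0) + (1)(0) = 0
AB[2,2] = (-3)(3) + (1)(-2) = -11
AB[2,3] = (-3)(-3) + (1)(0) = 9

AB = 
  [  0,  -4,   6]
  [  0, -11,   9]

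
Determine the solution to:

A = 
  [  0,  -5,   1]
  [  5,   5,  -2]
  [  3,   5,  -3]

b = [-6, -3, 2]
Row reduce the augmented matrix [A|b]:
Swap R1 ↔ R2
R3 → R3 - (3/5)·R1
R3 → R3 + (2/5)·R2
REF = 
  [   5,    5,   -2,   -3]
  [   0,   -5,    1,   -6]
  [   0,    0, -7/5,  7/5]

Back-substitution:
x₃ = (7/5) / (-7/5) = -1
x₂ = (-6 - (1)(-1)) / (-5) = 1
x₁ = (-3 - (5)(1) - (-2)(-1)) / 5 = -2

x = [-2, 1, -1]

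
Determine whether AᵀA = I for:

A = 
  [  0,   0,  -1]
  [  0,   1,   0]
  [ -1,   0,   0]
Yes

AᵀA = 
  [  1,   0,   0]
  [  0,   1,   0]
  [  0,   0,   1]
= I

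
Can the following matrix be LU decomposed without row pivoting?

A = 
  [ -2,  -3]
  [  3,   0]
Yes.
A[1,1] = -2 ≠ 0, so Gaussian elimination proceeds without a row swap: multiplier ℓ₂₁ = (3)/(-2) = -3/2, and U[2,2] = 0 - (-3/2)(-3) = -9/2.
L = 
  [   1,    0]
  [-3/2,    1]
U = 
  [  -2,   -3]
  [   0, -9/2]
Check row 2 of LU: [(-3/2)(-2), (-3/2)(-3) + (-9/2)] = [3, 0] = row 2 of A ✓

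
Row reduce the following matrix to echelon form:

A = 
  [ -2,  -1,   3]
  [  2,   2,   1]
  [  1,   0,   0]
Row operations:
R2 → R2 + (1)·R1
R3 → R3 + (1/2)·R1
R3 → R3 + (1/2)·R2

Resulting echelon form:
REF = 
  [ -2,  -1,   3]
  [  0,   1,   4]
  [  0,   0, 7/2]

Rank = 3 (number of non-zero pivot rows).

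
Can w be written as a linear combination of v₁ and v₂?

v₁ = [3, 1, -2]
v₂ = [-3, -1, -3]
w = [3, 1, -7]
Yes

Form the augmented matrix and row-reduce:
[v₁|v₂|w] = 
  [  3,  -3,   3]
  [  1,  -1,   1]
  [ -2,  -3,  -7]
R2 → R2 - (1/3)·R1
R3 → R3 + (2/3)·R1
Swap R2 ↔ R3
REF = 
  [  3,  -3,   3]
  [  0,  -5,  -5]
  [  0,   0,   0]

No row of the form [0 0 | nonzero], so the system is consistent. Back-substitution gives c₁ = 2, c₂ = 1: w = (2)·v₁ + (1)·v₂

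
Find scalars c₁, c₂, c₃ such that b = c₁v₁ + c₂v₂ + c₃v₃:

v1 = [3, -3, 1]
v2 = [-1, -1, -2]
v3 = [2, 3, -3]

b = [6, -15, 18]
c1 = 3, c2 = -3, c3 = -3

b = 3·v1 + -3·v2 + -3·v3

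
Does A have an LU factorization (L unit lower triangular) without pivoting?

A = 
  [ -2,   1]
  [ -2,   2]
Yes.
A[1,1] = -2 ≠ 0, so Gaussian elimination proceeds without a row swap: multiplier ℓ₂₁ = (-2)/(-2) = 1, and U[2,2] = 2 - (1)(1) = 1.
L = 
  [  1,   0]
  [  1,   1]
U = 
  [ -2,   1]
  [  0,   1]
Check row 2 of LU: [(1)(-2), (1)(1) + 1] = [-2, 2] = row 2 of A ✓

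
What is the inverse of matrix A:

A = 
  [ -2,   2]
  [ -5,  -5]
det(A) = (-2)(-5) - (2)(-5) = 20
For a 2×2 matrix, A⁻¹ = (1/det(A)) · [[d, -b], [-c, a]]
    = (1/20) · [[-5, -2], [5, -2]]

A⁻¹ = 
  [ -1/4, -1/10]
  [  1/4, -1/10]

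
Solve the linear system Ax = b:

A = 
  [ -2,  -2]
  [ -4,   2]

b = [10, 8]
Row reduce the augmented matrix [A|b]:
R2 → R2 - (2)·R1
REF = 
  [ -2,  -2,  10]
  [  0,   6, -12]

Back-substitution:
x₂ = (-12) / 6 = -2
x₁ = (10 - (-2)(-2)) / (-2) = -3

x = [-3, -2]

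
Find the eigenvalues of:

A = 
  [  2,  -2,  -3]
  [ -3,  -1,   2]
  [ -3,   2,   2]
λ = -1, 2 + √19, 2 - √19  (≈ -1, 6.359, -2.359)

Characteristic polynomial: det(λI - A) = λ³ - 3λ² - 19λ - 15
Testing integer divisors of the constant term: p(-1) = 0, so (λ + 1) is a factor:
p(λ) = (λ + 1)(λ² - 4λ - 15)
λ² - 4λ - 15 = 0  ⇒  λ = (4 ± √((-4)² - 4·(-15)))/2 = (4 ± √(76))/2
  = 2 + √19,  2 - √19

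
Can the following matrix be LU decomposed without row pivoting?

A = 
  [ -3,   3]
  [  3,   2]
Yes.
A[1,1] = -3 ≠ 0, so Gaussian elimination proceeds without a row swap: multiplier ℓ₂₁ = (3)/(-3) = -1, and U[2,2] = 2 - (-1)(3) = 5.
L = 
  [  1,   0]
  [ -1,   1]
U = 
  [ -3,   3]
  [  0,   5]
Check row 2 of LU: [(-1)(-3), (-1)(3) + 5] = [3, 2] = row 2 of A ✓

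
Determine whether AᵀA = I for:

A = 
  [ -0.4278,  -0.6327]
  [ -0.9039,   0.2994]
No

AᵀA = 
  [  1,   0]
  [  0,   0.4899]
≠ I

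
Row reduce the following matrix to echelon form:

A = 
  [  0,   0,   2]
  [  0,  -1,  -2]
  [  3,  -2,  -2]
Row operations:
Swap R1 ↔ R3

Resulting echelon form:
REF = 
  [  3,  -2,  -2]
  [  0,  -1,  -2]
  [  0,   0,   2]

Rank = 3 (number of non-zero pivot rows).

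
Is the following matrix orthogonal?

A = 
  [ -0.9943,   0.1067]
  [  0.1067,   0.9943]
Yes

AᵀA = 
  [  1,   0]
  [  0,   1]
≈ I (equal to I up to the 4-dp rounding of the entries)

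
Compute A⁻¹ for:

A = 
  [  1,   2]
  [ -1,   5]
det(A) = (1)(5) - (2)(-1) = 7
For a 2×2 matrix, A⁻¹ = (1/det(A)) · [[d, -b], [-c, a]]
    = (1/7) · [[5, -2], [1, 1]]

A⁻¹ = 
  [ 5/7, -2/7]
  [ 1/7,  1/7]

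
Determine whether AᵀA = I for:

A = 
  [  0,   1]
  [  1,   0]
Yes

AᵀA = 
  [  1,   0]
  [  0,   1]
= I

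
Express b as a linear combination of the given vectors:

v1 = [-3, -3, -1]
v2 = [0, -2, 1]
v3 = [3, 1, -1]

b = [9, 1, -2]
c1 = 0, c2 = 1, c3 = 3

b = 0·v1 + 1·v2 + 3·v3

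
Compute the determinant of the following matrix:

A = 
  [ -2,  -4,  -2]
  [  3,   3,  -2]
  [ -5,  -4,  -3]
Cofactor expansion along row 1:
det(A) = (-2)·((3)(-3) - (-2)(-4)) - (-4)·((3)(-3) - (-2)(-5)) + (-2)·((3)(-4) - (3)(-5))
  = (-2)(-17) - (-4)(-19) + (-2)(3)
  = -48

det(A) = -48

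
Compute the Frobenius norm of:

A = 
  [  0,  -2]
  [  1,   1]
||A||_F = 2.449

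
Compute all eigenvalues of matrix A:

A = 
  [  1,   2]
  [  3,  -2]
λ = (-1 + √33)/2, (-1 - √33)/2  (≈ 2.372, -3.372)

tr(A) = -1, det(A) = -8
Characteristic polynomial: λ² - tr(A)λ + det(A) = λ² + λ - 8
λ² + λ - 8 = 0  ⇒  λ = (-1 ± √((1)² - 4·(-8)))/2 = (-1 ± √(33))/2
  = (-1 + √33)/2,  (-1 - √33)/2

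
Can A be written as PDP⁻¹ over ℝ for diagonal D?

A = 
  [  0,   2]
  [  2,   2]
Yes

tr(A) = 2, det(A) = -4
Characteristic polynomial: λ² - tr(A)λ + det(A) = λ² - 2λ - 4
λ² - 2λ - 4 = 0  ⇒  λ = (2 ± √((-2)² - 4·(-4)))/2 = (2 ± √(20))/2
  = 1 + √5,  1 - √5
Eigenvalues: 1 + √5, 1 - √5  (≈ 3.236, -1.236)
The two irrational eigenvalues are distinct (simple), so each has alg. mult. = geom. mult. = 1.
Sum of geometric multiplicities equals n, so A has n independent eigenvectors.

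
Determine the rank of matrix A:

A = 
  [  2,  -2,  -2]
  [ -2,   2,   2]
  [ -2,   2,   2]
rank(A) = 1

Row reduce:
R2 → R2 + (1)·R1
R3 → R3 + (1)·R1
REF = 
  [  2,  -2,  -2]
  [  0,   0,   0]
  [  0,   0,   0]
Pivot columns: 1 → 1 pivot.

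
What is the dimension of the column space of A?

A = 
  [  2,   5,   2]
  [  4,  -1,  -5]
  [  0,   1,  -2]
Row reduce:
R2 → R2 - (2)·R1
R3 → R3 + (1/11)·R2
REF = 
  [     2,      5,      2]
  [     0,    -11,     -9]
  [     0,      0, -31/11]
Pivot columns: 1, 2, 3 → 3 pivots.
dim(Col(A)) = number of pivot columns = 3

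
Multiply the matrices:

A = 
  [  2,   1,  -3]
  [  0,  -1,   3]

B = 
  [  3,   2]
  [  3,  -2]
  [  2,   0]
A is 2×3 and B is 3×2, so AB is 2×2. Each entry is (row of A)·(column of B):
AB[1,1] = (2)(3) + (1)(3) + (-3)(2) = 3
AB[1,2] = (2)(2) + (1)(-2) + (-3)(0) = 2
AB[2,1] = (0)(3) + (-1)(3) + (3)(2) = 3
AB[2,2] = (0)(2) + (-1)(-2) + (3)(0) = 2

AB = 
  [  3,   2]
  [  3,   2]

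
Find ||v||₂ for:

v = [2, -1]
2.236

||v||₂ = √((2)² + (-1)²) = √5 = 2.236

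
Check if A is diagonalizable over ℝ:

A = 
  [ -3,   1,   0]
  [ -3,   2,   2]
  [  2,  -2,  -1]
No

Characteristic polynomial: det(λI - A) = λ³ + 2λ² + 2λ + 5
By the rational root theorem any rational root is an integer dividing 5; none of those is a root, so p(λ) has no rational roots and hence (being an irreducible cubic) no repeated roots.
Discriminant of the cubic: Δ = -491
Δ < 0 ⇒ one real eigenvalue and a complex-conjugate pair: λ ≈ -2.151, 0.07546 + 1.523i, 0.07546 - 1.523i
Has complex eigenvalues (not diagonalizable over ℝ).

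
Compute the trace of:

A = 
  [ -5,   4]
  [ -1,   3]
-2

tr(A) = -5 + 3 = -2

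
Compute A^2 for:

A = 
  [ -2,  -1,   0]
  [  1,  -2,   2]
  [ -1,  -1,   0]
A² = A·A:
A²[1,1] = (-2)(-2) + (-1)(1) + (0)(-1) = 3
A²[1,2] = (-2)(-1) + (-1)(-2) + (0)(-1) = 4
A²[1,3] = (-2)(0) + (-1)(2) + (0)(0) = -2
A²[2,1] = (1)(-2) + (-2)(1) + (2)(-1) = -6
A²[2,2] = (1)(-1) + (-2)(-2) + (2)(-1) = 1
A²[2,3] = (1)(0) + (-2)(2) + (2)(0) = -4
A²[3,1] = (-1)(-2) + (-1)(1) + (0)(-1) = 1
A²[3,2] = (-1)(-1) + (-1)(-2) + (0)(-1) = 3
A²[3,3] = (-1)(0) + (-1)(2) + (0)(0) = -2
A² = 
  [  3,   4,  -2]
  [ -6,   1,  -4]
  [  1,   3,  -2]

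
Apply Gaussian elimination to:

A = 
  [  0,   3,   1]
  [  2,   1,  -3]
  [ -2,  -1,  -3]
Row operations:
Swap R1 ↔ R2
R3 → R3 + (1)·R1

Resulting echelon form:
REF = 
  [  2,   1,  -3]
  [  0,   3,   1]
  [  0,   0,  -6]

Rank = 3 (number of non-zero pivot rows).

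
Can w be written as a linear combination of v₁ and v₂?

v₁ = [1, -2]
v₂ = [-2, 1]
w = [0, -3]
Yes

Form the augmented matrix and row-reduce:
[v₁|v₂|w] = 
  [  1,  -2,   0]
  [ -2,   1,  -3]
R2 → R2 + (2)·R1
REF = 
  [  1,  -2,   0]
  [  0,  -3,  -3]

No row of the form [0 0 | nonzero], so the system is consistent. Back-substitution gives c₁ = 2, c₂ = 1: w = (2)·v₁ + (1)·v₂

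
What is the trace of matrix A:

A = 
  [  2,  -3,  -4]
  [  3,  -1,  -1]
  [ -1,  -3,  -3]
-2

tr(A) = 2 + -1 + -3 = -2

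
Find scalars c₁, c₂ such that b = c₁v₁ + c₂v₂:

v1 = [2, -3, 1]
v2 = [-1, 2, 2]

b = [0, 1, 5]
c1 = 1, c2 = 2

b = 1·v1 + 2·v2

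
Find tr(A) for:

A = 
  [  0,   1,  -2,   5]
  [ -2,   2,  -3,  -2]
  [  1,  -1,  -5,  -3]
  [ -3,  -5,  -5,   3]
0

tr(A) = 0 + 2 + -5 + 3 = 0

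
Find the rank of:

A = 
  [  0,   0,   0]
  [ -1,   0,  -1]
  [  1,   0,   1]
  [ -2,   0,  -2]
Row reduce:
Swap R1 ↔ R2
R3 → R3 + (1)·R1
R4 → R4 - (2)·R1
REF = 
  [ -1,   0,  -1]
  [  0,   0,   0]
  [  0,   0,   0]
  [  0,   0,   0]
Pivot columns: 1 → 1 pivot.

rank(A) = 1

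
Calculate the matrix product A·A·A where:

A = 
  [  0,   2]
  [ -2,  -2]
A² = A·A:
A²[1,1] = (0)(0) + (2)(-2) = -4
A²[1,2] = (0)(2) + (2)(-2) = -4
A²[2,1] = (-2)(0) + (-2)(-2) = 4
A²[2,2] = (-2)(2) + (-2)(-2) = 0
A² = 
  [ -4,  -4]
  [  4,   0]

A^3 = A^2·A:
A^3[1,1] = (-4)(0) + (-4)(-2) = 8
A^3[1,2] = (-4)(2) + (-4)(-2) = 0
A^3[2,1] = (4)(0) + (0)(-2) = 0
A^3[2,2] = (4)(2) + (0)(-2) = 8
A^3 = 
  [  8,   0]
  [  0,   8]

Therefore
A^3 = 
  [  8,   0]
  [  0,   8]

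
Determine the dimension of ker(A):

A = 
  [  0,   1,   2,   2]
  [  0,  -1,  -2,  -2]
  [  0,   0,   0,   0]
nullity(A) = 3

Row reduce:
R2 → R2 + (1)·R1
REF = 
  [  0,   1,   2,   2]
  [  0,   0,   0,   0]
  [  0,   0,   0,   0]
Pivot columns: 2 → 1 pivot.
rank(A) = 1, so nullity(A) = 4 - 1 = 3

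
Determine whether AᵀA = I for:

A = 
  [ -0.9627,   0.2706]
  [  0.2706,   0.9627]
Yes

AᵀA = 
  [  1,   0]
  [  0,   1]
≈ I (equal to I up to the 4-dp rounding of the entries)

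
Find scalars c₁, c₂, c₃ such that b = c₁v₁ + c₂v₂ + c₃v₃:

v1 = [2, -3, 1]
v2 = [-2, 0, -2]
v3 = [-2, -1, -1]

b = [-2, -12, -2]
c1 = 3, c2 = 1, c3 = 3

b = 3·v1 + 1·v2 + 3·v3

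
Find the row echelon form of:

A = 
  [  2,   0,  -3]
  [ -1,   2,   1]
Row operations:
R2 → R2 + (1/2)·R1

Resulting echelon form:
REF = 
  [   2,    0,   -3]
  [   0,    2, -1/2]

Rank = 2 (number of non-zero pivot rows).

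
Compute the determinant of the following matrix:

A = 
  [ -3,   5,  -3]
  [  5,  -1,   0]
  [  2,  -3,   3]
-27

Cofactor expansion along row 1:
det(A) = (-3)·((-1)(3) - (0)(-3)) - (5)·((5)(3) - (0)(2)) + (-3)·((5)(-3) - (-1)(2))
  = (-3)(-3) - (5)(15) + (-3)(-13)
  = -27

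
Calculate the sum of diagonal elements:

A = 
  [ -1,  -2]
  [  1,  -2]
-3

tr(A) = -1 + -2 = -3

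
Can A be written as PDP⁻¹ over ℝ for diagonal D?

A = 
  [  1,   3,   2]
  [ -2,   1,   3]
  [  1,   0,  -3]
No

Characteristic polynomial: det(λI - A) = λ³ + λ² - λ + 14
By the rational root theorem any rational root is an integer dividing 14; none of those is a root, so p(λ) has no rational roots and hence (being an irreducible cubic) no repeated roots.
Discriminant of the cubic: Δ = -5595
Δ < 0 ⇒ one real eigenvalue and a complex-conjugate pair: λ ≈ -2.949, 0.9745 + 1.949i, 0.9745 - 1.949i
Has complex eigenvalues (not diagonalizable over ℝ).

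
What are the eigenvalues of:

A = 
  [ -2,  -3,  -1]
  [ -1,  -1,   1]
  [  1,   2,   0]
λ = 1, -2 + √2, -2 - √2  (≈ 1, -0.5858, -3.414)

Characteristic polynomial: det(λI - A) = λ³ + 3λ² - 2λ - 2
Testing integer divisors of the constant term: p(1) = 0, so (λ - 1) is a factor:
p(λ) = (λ - 1)(λ² + 4λ + 2)
λ² + 4λ + 2 = 0  ⇒  λ = (-4 ± √((4)² - 4·(2)))/2 = (-4 ± √(8))/2
  = -2 + √2,  -2 - √2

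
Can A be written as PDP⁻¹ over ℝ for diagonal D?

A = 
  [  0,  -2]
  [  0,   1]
Yes

tr(A) = 1, det(A) = 0
Characteristic polynomial: λ² - tr(A)λ + det(A) = λ² - λ
λ² - λ = λ(λ - 1)
Eigenvalues: 1, 0
λ=0: alg. mult. = 1, geom. mult. = 2 - rank(A - (0)I) = 2 - 1 = 1
λ=1: alg. mult. = 1, geom. mult. = 2 - rank(A - (1)I) = 2 - 1 = 1
Sum of geometric multiplicities equals n, so A has n independent eigenvectors.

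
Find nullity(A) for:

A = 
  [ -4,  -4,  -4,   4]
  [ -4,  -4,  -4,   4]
nullity(A) = 3

Row reduce:
R2 → R2 - (1)·R1
REF = 
  [ -4,  -4,  -4,   4]
  [  0,   0,   0,   0]
Pivot columns: 1 → 1 pivot.
rank(A) = 1, so nullity(A) = 4 - 1 = 3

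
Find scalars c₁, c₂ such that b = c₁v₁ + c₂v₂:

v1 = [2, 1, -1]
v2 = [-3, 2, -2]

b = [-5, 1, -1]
c1 = -1, c2 = 1

b = -1·v1 + 1·v2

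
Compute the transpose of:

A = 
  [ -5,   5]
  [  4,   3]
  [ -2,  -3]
Aᵀ = 
  [ -5,   4,  -2]
  [  5,   3,  -3]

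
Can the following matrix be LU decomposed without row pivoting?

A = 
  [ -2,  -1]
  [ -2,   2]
Yes.
A[1,1] = -2 ≠ 0, so Gaussian elimination proceeds without a row swap: multiplier ℓ₂₁ = (-2)/(-2) = 1, and U[2,2] = 2 - (1)(-1) = 3.
L = 
  [  1,   0]
  [  1,   1]
U = 
  [ -2,  -1]
  [  0,   3]
Check row 2 of LU: [(1)(-2), (1)(-1) + 3] = [-2, 2] = row 2 of A ✓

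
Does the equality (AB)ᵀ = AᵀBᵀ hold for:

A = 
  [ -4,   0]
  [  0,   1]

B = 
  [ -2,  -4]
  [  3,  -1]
No

(AB)ᵀ = 
  [  8,   3]
  [ 16,  -1]

AᵀBᵀ = 
  [  8, -12]
  [ -4,  -1]

The two matrices differ, so (AB)ᵀ ≠ AᵀBᵀ in general. The correct identity is (AB)ᵀ = BᵀAᵀ.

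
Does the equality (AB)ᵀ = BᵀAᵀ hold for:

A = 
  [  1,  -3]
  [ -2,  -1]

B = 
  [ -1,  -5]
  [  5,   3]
Yes

(AB)ᵀ = 
  [-16,  -3]
  [-14,   7]

BᵀAᵀ = 
  [-16,  -3]
  [-14,   7]

Both sides are equal — this is the standard identity (AB)ᵀ = BᵀAᵀ, which holds for all A, B.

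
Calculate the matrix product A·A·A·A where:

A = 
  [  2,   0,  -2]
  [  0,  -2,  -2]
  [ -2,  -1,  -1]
A^4 = 
  [ 76,  22, -18]
  [ 44,  62,  70]
  [-18,  35,  71]

A² = A·A:
A²[1,1] = (2)(2) + (0)(0) + (-2)(-2) = 8
A²[1,2] = (2)(0) + (0)(-2) + (-2)(-1) = 2
A²[1,3] = (2)(-2) + (0)(-2) + (-2)(-1) = -2
A²[2,1] = (0)(2) + (-2)(0) + (-2)(-2) = 4
A²[2,2] = (0)(0) + (-2)(-2) + (-2)(-1) = 6
A²[2,3] = (0)(-2) + (-2)(-2) + (-2)(-1) = 6
A²[3,1] = (-2)(2) + (-1)(0) + (-1)(-2) = -2
A²[3,2] = (-2)(0) + (-1)(-2) + (-1)(-1) = 3
A²[3,3] = (-2)(-2) + (-1)(-2) + (-1)(-1) = 7
A² = 
  [  8,   2,  -2]
  [  4,   6,   6]
  [ -2,   3,   7]

A^3 = A^2·A:
A^3[1,1] = (8)(2) + (2)(0) + (-2)(-2) = 20
A^3[1,2] = (8)(0) + (2)(-2) + (-2)(-1) = -2
A^3[1,3] = (8)(-2) + (2)(-2) + (-2)(-1) = -18
A^3[2,1] = (4)(2) + (6)(0) + (6)(-2) = -4
A^3[2,2] = (4)(0) + (6)(-2) + (6)(-1) = -18
A^3[2,3] = (4)(-2) + (6)(-2) + (6)(-1) = -26
A^3[3,1] = (-2)(2) + (3)(0) + (7)(-2) = -18
A^3[3,2] = (-2)(0) + (3)(-2) + (7)(-1) = -13
A^3[3,3] = (-2)(-2) + (3)(-2) + (7)(-1) = -9
A^3 = 
  [ 20,  -2, -18]
  [ -4, -18, -26]
  [-18, -13,  -9]

A^4 = A^3·A:
A^4[1,1] = (20)(2) + (-2)(0) + (-18)(-2) = 76
A^4[1,2] = (20)(0) + (-2)(-2) + (-18)(-1) = 22
A^4[1,3] = (20)(-2) + (-2)(-2) + (-18)(-1) = -18
A^4[2,1] = (-4)(2) + (-18)(0) + (-26)(-2) = 44
A^4[2,2] = (-4)(0) + (-18)(-2) + (-26)(-1) = 62
A^4[2,3] = (-4)(-2) + (-18)(-2) + (-26)(-1) = 70
A^4[3,1] = (-18)(2) + (-13)(0) + (-9)(-2) = -18
A^4[3,2] = (-18)(0) + (-13)(-2) + (-9)(-1) = 35
A^4[3,3] = (-18)(-2) + (-13)(-2) + (-9)(-1) = 71
A^4 = 
  [ 76,  22, -18]
  [ 44,  62,  70]
  [-18,  35,  71]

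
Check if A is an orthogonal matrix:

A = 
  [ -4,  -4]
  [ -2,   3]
No

AᵀA = 
  [ 20,  10]
  [ 10,  25]
≠ I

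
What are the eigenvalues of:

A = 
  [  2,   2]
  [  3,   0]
λ = 1 + √7, 1 - √7  (≈ 3.646, -1.646)

tr(A) = 2, det(A) = -6
Characteristic polynomial: λ² - tr(A)λ + det(A) = λ² - 2λ - 6
λ² - 2λ - 6 = 0  ⇒  λ = (2 ± √((-2)² - 4·(-6)))/2 = (2 ± √(28))/2
  = 1 + √7,  1 - √7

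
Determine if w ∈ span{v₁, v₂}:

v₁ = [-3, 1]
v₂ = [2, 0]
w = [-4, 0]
Yes

Form the augmented matrix and row-reduce:
[v₁|v₂|w] = 
  [ -3,   2,  -4]
  [  1,   0,   0]
R2 → R2 + (1/3)·R1
REF = 
  [  -3,    2,   -4]
  [   0,  2/3, -4/3]

No row of the form [0 0 | nonzero], so the system is consistent. Back-substitution gives c₁ = 0, c₂ = -2: w = (0)·v₁ + (-2)·v₂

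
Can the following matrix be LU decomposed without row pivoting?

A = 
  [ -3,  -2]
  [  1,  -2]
Yes.
A[1,1] = -3 ≠ 0, so Gaussian elimination proceeds without a row swap: multiplier ℓ₂₁ = (1)/(-3) = -1/3, and U[2,2] = -2 - (-1/3)(-2) = -8/3.
L = 
  [   1,    0]
  [-1/3,    1]
U = 
  [  -3,   -2]
  [   0, -8/3]
Check row 2 of LU: [(-1/3)(-3), (-1/3)(-2) + (-8/3)] = [1, -2] = row 2 of A ✓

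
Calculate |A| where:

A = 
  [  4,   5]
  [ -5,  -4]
9

For a 2×2 matrix, det = ad - bc = (4)(-4) - (5)(-5) = 9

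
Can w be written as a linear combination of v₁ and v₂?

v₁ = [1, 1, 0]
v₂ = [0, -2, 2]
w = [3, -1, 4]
Yes

Form the augmented matrix and row-reduce:
[v₁|v₂|w] = 
  [  1,   0,   3]
  [  1,  -2,  -1]
  [  0,   2,   4]
R2 → R2 - (1)·R1
R3 → R3 + (1)·R2
REF = 
  [  1,   0,   3]
  [  0,  -2,  -4]
  [  0,   0,   0]

No row of the form [0 0 | nonzero], so the system is consistent. Back-substitution gives c₁ = 3, c₂ = 2: w = (3)·v₁ + (2)·v₂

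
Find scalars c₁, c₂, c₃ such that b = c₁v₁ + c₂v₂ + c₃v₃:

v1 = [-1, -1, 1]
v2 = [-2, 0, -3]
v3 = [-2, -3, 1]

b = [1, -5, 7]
c1 = -1, c2 = -2, c3 = 2

b = -1·v1 + -2·v2 + 2·v3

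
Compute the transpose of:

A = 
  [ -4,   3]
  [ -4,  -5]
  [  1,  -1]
Aᵀ = 
  [ -4,  -4,   1]
  [  3,  -5,  -1]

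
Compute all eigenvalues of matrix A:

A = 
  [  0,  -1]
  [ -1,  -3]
λ = (-3 + √13)/2, (-3 - √13)/2  (≈ 0.3028, -3.303)

tr(A) = -3, det(A) = -1
Characteristic polynomial: λ² - tr(A)λ + det(A) = λ² + 3λ - 1
λ² + 3λ - 1 = 0  ⇒  λ = (-3 ± √((3)² - 4·(-1)))/2 = (-3 ± √(13))/2
  = (-3 + √13)/2,  (-3 - √13)/2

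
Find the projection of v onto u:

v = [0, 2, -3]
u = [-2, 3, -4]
proj_u(v) = [-36/29, 54/29, -72/29]

v·u = (0)(-2) + (2)(3) + (-3)(-4) = 18
u·u = (-2)² + (3)² + (-4)² = 29
proj_u(v) = (v·u / u·u) × u = (18/29) × u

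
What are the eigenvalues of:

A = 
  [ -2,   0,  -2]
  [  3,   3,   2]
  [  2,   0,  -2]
Characteristic polynomial: det(λI - A) = λ³ + λ² - 4λ - 24
Testing integer divisors of the constant term: p(3) = 0, so (λ - 3) is a factor:
p(λ) = (λ - 3)(λ² + 4λ + 8)
λ² + 4λ + 8 = 0  ⇒  λ = (-4 ± √((4)² - 4·(8)))/2 = (-4 ± √(-16))/2
  = -2 + 2i,  -2 - 2i

λ = 3, -2 + 2i, -2 - 2i  (≈ 3, -2 + 2i, -2 - 2i)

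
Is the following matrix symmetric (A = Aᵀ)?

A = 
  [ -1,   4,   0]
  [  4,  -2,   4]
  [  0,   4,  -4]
Yes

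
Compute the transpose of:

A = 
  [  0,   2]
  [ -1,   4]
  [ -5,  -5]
Aᵀ = 
  [  0,  -1,  -5]
  [  2,   4,  -5]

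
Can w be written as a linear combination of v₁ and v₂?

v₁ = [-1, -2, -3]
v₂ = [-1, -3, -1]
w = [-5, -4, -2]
No

Form the augmented matrix and row-reduce:
[v₁|v₂|w] = 
  [ -1,  -1,  -5]
  [ -2,  -3,  -4]
  [ -3,  -1,  -2]
R2 → R2 - (2)·R1
R3 → R3 - (3)·R1
R3 → R3 + (2)·R2
REF = 
  [ -1,  -1,  -5]
  [  0,  -1,   6]
  [  0,   0,  25]

Row 3 reads [0 0 | 25], i.e. 0 = 25, so the system is inconsistent and w ∉ span{v₁, v₂}.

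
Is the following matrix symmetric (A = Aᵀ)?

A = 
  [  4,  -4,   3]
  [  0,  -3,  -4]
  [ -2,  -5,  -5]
No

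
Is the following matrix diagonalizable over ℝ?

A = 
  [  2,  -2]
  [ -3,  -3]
Yes

tr(A) = -1, det(A) = -12
Characteristic polynomial: λ² - tr(A)λ + det(A) = λ² + λ - 12
λ² + λ - 12 = (λ + 4)(λ - 3)
Eigenvalues: 3, -4
λ=-4: alg. mult. = 1, geom. mult. = 2 - rank(A - (-4)I) = 2 - 1 = 1
λ=3: alg. mult. = 1, geom. mult. = 2 - rank(A - (3)I) = 2 - 1 = 1
Sum of geometric multiplicities equals n, so A has n independent eigenvectors.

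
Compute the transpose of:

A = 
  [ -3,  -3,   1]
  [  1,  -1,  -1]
Aᵀ = 
  [ -3,   1]
  [ -3,  -1]
  [  1,  -1]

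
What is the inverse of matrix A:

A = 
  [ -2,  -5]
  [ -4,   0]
det(A) = (-2)(0) - (-5)(-4) = -20
For a 2×2 matrix, A⁻¹ = (1/det(A)) · [[d, -b], [-c, a]]
    = (-1/20) · [[0, 5], [4, -2]]

A⁻¹ = 
  [   0, -1/4]
  [-1/5, 1/10]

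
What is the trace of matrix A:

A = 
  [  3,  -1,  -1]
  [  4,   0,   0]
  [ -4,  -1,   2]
5

tr(A) = 3 + 0 + 2 = 5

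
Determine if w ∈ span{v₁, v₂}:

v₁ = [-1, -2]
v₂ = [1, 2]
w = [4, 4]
No

Form the augmented matrix and row-reduce:
[v₁|v₂|w] = 
  [ -1,   1,   4]
  [ -2,   2,   4]
R2 → R2 - (2)·R1
REF = 
  [ -1,   1,   4]
  [  0,   0,  -4]

Row 2 reads [0 0 | -4], i.e. 0 = -4, so the system is inconsistent and w ∉ span{v₁, v₂}.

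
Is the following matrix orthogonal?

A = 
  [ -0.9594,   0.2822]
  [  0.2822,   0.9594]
Yes

AᵀA = 
  [  1.0001,   0]
  [  0,   1.0001]
≈ I (equal to I up to the 4-dp rounding of the entries)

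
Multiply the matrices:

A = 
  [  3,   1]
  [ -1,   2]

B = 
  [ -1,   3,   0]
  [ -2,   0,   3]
AB = 
  [ -5,   9,   3]
  [ -3,  -3,   6]

A is 2×2 and B is 2×3, so AB is 2×3. Each entry is (row of A)·(column of B):
AB[1,1] = (3)(-1) + (1)(-2) = -5
AB[1,2] = (3)(3) + (1)(0) = 9
AB[1,3] = (3)(0) + (1)(3) = 3
AB[2,1] = (-1)(-1) + (2)(-2) = -3
AB[2,2] = (-1)(3) + (2)(0) = -3
AB[2,3] = (-1)(0) + (2)(3) = 6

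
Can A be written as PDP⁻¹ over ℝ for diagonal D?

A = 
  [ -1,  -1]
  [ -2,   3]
Yes

tr(A) = 2, det(A) = -5
Characteristic polynomial: λ² - tr(A)λ + det(A) = λ² - 2λ - 5
λ² - 2λ - 5 = 0  ⇒  λ = (2 ± √((-2)² - 4·(-5)))/2 = (2 ± √(24))/2
  = 1 + √6,  1 - √6
Eigenvalues: 1 + √6, 1 - √6  (≈ 3.449, -1.449)
The two irrational eigenvalues are distinct (simple), so each has alg. mult. = geom. mult. = 1.
Sum of geometric multiplicities equals n, so A has n independent eigenvectors.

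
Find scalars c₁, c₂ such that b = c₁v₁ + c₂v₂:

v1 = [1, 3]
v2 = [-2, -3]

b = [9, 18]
c1 = 3, c2 = -3

b = 3·v1 + -3·v2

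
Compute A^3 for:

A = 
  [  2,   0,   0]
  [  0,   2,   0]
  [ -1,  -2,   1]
A² = A·A:
A²[1,1] = (2)(2) + (0)(0) + (0)(-1) = 4
A²[1,2] = (2)(0) + (0)(2) + (0)(-2) = 0
A²[1,3] = (2)(0) + (0)(0) + (0)(1) = 0
A²[2,1] = (0)(2) + (2)(0) + (0)(-1) = 0
A²[2,2] = (0)(0) + (2)(2) + (0)(-2) = 4
A²[2,3] = (0)(0) + (2)(0) + (0)(1) = 0
A²[3,1] = (-1)(2) + (-2)(0) + (1)(-1) = -3
A²[3,2] = (-1)(0) + (-2)(2) + (1)(-2) = -6
A²[3,3] = (-1)(0) + (-2)(0) + (1)(1) = 1
A² = 
  [  4,   0,   0]
  [  0,   4,   0]
  [ -3,  -6,   1]

A^3 = A^2·A:
A^3[1,1] = (4)(2) + (0)(0) + (0)(-1) = 8
A^3[1,2] = (4)(0) + (0)(2) + (0)(-2) = 0
A^3[1,3] = (4)(0) + (0)(0) + (0)(1) = 0
A^3[2,1] = (0)(2) + (4)(0) + (0)(-1) = 0
A^3[2,2] = (0)(0) + (4)(2) + (0)(-2) = 8
A^3[2,3] = (0)(0) + (4)(0) + (0)(1) = 0
A^3[3,1] = (-3)(2) + (-6)(0) + (1)(-1) = -7
A^3[3,2] = (-3)(0) + (-6)(2) + (1)(-2) = -14
A^3[3,3] = (-3)(0) + (-6)(0) + (1)(1) = 1
A^3 = 
  [  8,   0,   0]
  [  0,   8,   0]
  [ -7, -14,   1]

Therefore
A^3 = 
  [  8,   0,   0]
  [  0,   8,   0]
  [ -7, -14,   1]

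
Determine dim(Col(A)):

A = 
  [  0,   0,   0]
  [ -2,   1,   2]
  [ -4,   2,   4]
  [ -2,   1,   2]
Row reduce:
Swap R1 ↔ R2
R3 → R3 - (2)·R1
R4 → R4 - (1)·R1
REF = 
  [ -2,   1,   2]
  [  0,   0,   0]
  [  0,   0,   0]
  [  0,   0,   0]
Pivot columns: 1 → 1 pivot.
dim(Col(A)) = number of pivot columns = 1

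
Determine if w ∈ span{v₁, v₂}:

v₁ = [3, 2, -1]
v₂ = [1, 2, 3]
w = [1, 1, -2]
No

Form the augmented matrix and row-reduce:
[v₁|v₂|w] = 
  [  3,   1,   1]
  [  2,   2,   1]
  [ -1,   3,  -2]
R2 → R2 - (2/3)·R1
R3 → R3 + (1/3)·R1
R3 → R3 - (5/2)·R2
REF = 
  [   3,    1,    1]
  [   0,  4/3,  1/3]
  [   0,    0, -5/2]

Row 3 reads [0 0 | -5/2], i.e. 0 = -5/2, so the system is inconsistent and w ∉ span{v₁, v₂}.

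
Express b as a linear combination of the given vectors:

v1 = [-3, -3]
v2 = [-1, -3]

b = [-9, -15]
c1 = 2, c2 = 3

b = 2·v1 + 3·v2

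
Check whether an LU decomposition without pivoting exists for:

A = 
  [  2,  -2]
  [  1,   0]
Yes.
A[1,1] = 2 ≠ 0, so Gaussian elimination proceeds without a row swap: multiplier ℓ₂₁ = (1)/(2) = 1/2, and U[2,2] = 0 - (1/2)(-2) = 1.
L = 
  [  1,   0]
  [1/2,   1]
U = 
  [  2,  -2]
  [  0,   1]
Check row 2 of LU: [(1/2)(2), (1/2)(-2) + 1] = [1, 0] = row 2 of A ✓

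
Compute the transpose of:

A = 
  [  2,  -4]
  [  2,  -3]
Aᵀ = 
  [  2,   2]
  [ -4,  -3]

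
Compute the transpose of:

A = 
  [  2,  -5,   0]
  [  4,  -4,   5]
Aᵀ = 
  [  2,   4]
  [ -5,  -4]
  [  0,   5]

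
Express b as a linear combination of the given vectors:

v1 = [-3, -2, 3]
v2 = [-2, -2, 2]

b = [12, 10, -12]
c1 = -2, c2 = -3

b = -2·v1 + -3·v2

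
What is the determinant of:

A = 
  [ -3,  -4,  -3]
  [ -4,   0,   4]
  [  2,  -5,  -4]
-88

Cofactor expansion along row 1:
det(A) = (-3)·((0)(-4) - (4)(-5)) - (-4)·((-4)(-4) - (4)(2)) + (-3)·((-4)(-5) - (0)(2))
  = (-3)(20) - (-4)(8) + (-3)(20)
  = -88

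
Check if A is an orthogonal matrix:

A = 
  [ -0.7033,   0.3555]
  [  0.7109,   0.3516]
No

AᵀA = 
  [  1,  -0.0001]
  [ -0.0001,   0.2500]
≠ I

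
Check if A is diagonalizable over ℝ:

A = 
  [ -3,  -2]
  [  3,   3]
Yes

tr(A) = 0, det(A) = -3
Characteristic polynomial: λ² - tr(A)λ + det(A) = λ² - 3
λ² - 3 = 0  ⇒  λ = (0 ± √((0)² - 4·(-3)))/2 = (0 ± √(12))/2
  = √3,  -√3
Eigenvalues: √3, -√3  (≈ 1.732, -1.732)
The two irrational eigenvalues are distinct (simple), so each has alg. mult. = geom. mult. = 1.
Sum of geometric multiplicities equals n, so A has n independent eigenvectors.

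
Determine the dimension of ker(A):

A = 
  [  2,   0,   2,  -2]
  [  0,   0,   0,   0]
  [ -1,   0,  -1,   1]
nullity(A) = 3

Row reduce:
R3 → R3 + (1/2)·R1
REF = 
  [  2,   0,   2,  -2]
  [  0,   0,   0,   0]
  [  0,   0,   0,   0]
Pivot columns: 1 → 1 pivot.
rank(A) = 1, so nullity(A) = 4 - 1 = 3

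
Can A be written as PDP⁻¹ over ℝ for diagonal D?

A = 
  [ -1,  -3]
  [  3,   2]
No

tr(A) = 1, det(A) = 7
Characteristic polynomial: λ² - tr(A)λ + det(A) = λ² - λ + 7
λ² - λ + 7 = 0  ⇒  λ = (1 ± √((-1)² - 4·(7)))/2 = (1 ± √(-27))/2
  = (1 + 3i√3)/2,  (1 - 3i√3)/2
Eigenvalues: (1 + 3i√3)/2, (1 - 3i√3)/2  (≈ 0.5 + 2.598i, 0.5 - 2.598i)
Has complex eigenvalues (not diagonalizable over ℝ).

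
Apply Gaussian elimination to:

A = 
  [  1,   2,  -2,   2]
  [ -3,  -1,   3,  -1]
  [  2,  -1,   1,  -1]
Row operations:
R2 → R2 + (3)·R1
R3 → R3 - (2)·R1
R3 → R3 + (1)·R2

Resulting echelon form:
REF = 
  [  1,   2,  -2,   2]
  [  0,   5,  -3,   5]
  [  0,   0,   2,   0]

Rank = 3 (number of non-zero pivot rows).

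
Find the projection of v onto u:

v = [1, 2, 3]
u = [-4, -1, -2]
v·u = (1)(-4) + (2)(-1) + (3)(-2) = -12
u·u = (-4)² + (-1)² + (-2)² = 21
proj_u(v) = (v·u / u·u) × u = (-12/21) × u = (-4/7) × u

proj_u(v) = [16/7, 4/7, 8/7]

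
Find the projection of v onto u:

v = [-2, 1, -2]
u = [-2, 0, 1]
v·u = (-2)(-2) + (1)(0) + (-2)(1) = 2
u·u = (-2)² + (0)² + (1)² = 5
proj_u(v) = (v·u / u·u) × u = (2/5) × u

proj_u(v) = [-4/5, 0, 2/5]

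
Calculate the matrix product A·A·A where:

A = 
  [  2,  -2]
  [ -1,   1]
A^3 = 
  [ 18, -18]
  [ -9,   9]

A² = A·A:
A²[1,1] = (2)(2) + (-2)(-1) = 6
A²[1,2] = (2)(-2) + (-2)(1) = -6
A²[2,1] = (-1)(2) + (1)(-1) = -3
A²[2,2] = (-1)(-2) + (1)(1) = 3
A² = 
  [  6,  -6]
  [ -3,   3]

A^3 = A^2·A:
A^3[1,1] = (6)(2) + (-6)(-1) = 18
A^3[1,2] = (6)(-2) + (-6)(1) = -18
A^3[2,1] = (-3)(2) + (3)(-1) = -9
A^3[2,2] = (-3)(-2) + (3)(1) = 9
A^3 = 
  [ 18, -18]
  [ -9,   9]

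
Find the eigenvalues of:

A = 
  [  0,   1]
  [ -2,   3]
tr(A) = 3, det(A) = 2
Characteristic polynomial: λ² - tr(A)λ + det(A) = λ² - 3λ + 2
λ² - 3λ + 2 = (λ - 1)(λ - 2)

λ = 2, 1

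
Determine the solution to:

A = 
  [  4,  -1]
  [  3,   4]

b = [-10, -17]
x = [-3, -2]

Row reduce the augmented matrix [A|b]:
R2 → R2 - (3/4)·R1
REF = 
  [    4,    -1,   -10]
  [    0,  19/4, -19/2]

Back-substitution:
x₂ = (-19/2) / (19/4) = -2
x₁ = (-10 - (-1)(-2)) / 4 = -3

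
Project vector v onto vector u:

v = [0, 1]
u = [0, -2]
proj_u(v) = [0, 1]

v·u = (0)(0) + (1)(-2) = -2
u·u = (0)² + (-2)² = 4
proj_u(v) = (v·u / u·u) × u = (-2/4) × u = (-1/2) × u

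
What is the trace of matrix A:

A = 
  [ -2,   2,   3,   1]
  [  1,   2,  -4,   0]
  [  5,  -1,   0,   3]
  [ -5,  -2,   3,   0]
0

tr(A) = -2 + 2 + 0 + 0 = 0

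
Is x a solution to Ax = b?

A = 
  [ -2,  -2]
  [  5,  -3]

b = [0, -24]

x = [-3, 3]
Yes

Ax = [0, -24] = b ✓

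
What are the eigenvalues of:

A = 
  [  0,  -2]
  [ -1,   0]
tr(A) = 0, det(A) = -2
Characteristic polynomial: λ² - tr(A)λ + det(A) = λ² - 2
λ² - 2 = 0  ⇒  λ = (0 ± √((0)² - 4·(-2)))/2 = (0 ± √(8))/2
  = √2,  -√2

λ = √2, -√2  (≈ 1.414, -1.414)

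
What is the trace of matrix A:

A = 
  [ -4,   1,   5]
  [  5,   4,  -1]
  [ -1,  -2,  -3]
-3

tr(A) = -4 + 4 + -3 = -3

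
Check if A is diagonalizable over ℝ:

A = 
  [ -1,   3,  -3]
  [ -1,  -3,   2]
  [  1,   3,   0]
No

Characteristic polynomial: det(λI - A) = λ³ + 4λ² + 3λ - 12
By the rational root theorem any rational root is an integer dividing 12; none of those is a root, so p(λ) has no rational roots and hence (being an irreducible cubic) no repeated roots.
Discriminant of the cubic: Δ = -3372
Δ < 0 ⇒ one real eigenvalue and a complex-conjugate pair: λ ≈ -2.626 + 1.638i, -2.626 - 1.638i, 1.253
Has complex eigenvalues (not diagonalizable over ℝ).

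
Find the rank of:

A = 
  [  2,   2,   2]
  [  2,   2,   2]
Row reduce:
R2 → R2 - (1)·R1
REF = 
  [  2,   2,   2]
  [  0,   0,   0]
Pivot columns: 1 → 1 pivot.

rank(A) = 1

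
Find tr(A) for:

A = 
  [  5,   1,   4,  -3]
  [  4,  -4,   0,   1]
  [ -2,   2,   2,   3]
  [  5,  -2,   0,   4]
7

tr(A) = 5 + -4 + 2 + 4 = 7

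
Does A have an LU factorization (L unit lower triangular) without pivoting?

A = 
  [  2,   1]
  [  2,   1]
Yes.
A[1,1] = 2 ≠ 0, so Gaussian elimination proceeds without a row swap: multiplier ℓ₂₁ = (2)/(2) = 1, and U[2,2] = 1 - (1)(1) = 0.
L = 
  [  1,   0]
  [  1,   1]
U = 
  [  2,   1]
  [  0,   0]
Check row 2 of LU: [(1)(2), (1)(1) + 0] = [2, 1] = row 2 of A ✓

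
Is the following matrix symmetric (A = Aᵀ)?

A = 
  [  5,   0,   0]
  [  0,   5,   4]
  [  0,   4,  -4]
Yes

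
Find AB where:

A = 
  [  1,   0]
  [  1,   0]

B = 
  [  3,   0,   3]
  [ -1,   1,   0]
A is 2×2 and B is 2×3, so AB is 2×3. Each entry is (row of A)·(column of B):
AB[1,1] = (1)(3) + (0)(-1) = 3
AB[1,2] = (1)(0) + (0)(1) = 0
AB[1,3] = (1)(3) + (0)(0) = 3
AB[2,1] = (1)(3) + (0)(-1) = 3
AB[2,2] = (1)(0) + (0)(1) = 0
AB[2,3] = (1)(3) + (0)(0) = 3

AB = 
  [  3,   0,   3]
  [  3,   0,   3]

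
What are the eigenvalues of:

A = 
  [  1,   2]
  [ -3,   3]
tr(A) = 4, det(A) = 9
Characteristic polynomial: λ² - tr(A)λ + det(A) = λ² - 4λ + 9
λ² - 4λ + 9 = 0  ⇒  λ = (4 ± √((-4)² - 4·(9)))/2 = (4 ± √(-20))/2
  = 2 + i√5,  2 - i√5

λ = 2 + i√5, 2 - i√5  (≈ 2 + 2.236i, 2 - 2.236i)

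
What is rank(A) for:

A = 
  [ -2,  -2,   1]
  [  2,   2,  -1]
rank(A) = 1

Row reduce:
R2 → R2 + (1)·R1
REF = 
  [ -2,  -2,   1]
  [  0,   0,   0]
Pivot columns: 1 → 1 pivot.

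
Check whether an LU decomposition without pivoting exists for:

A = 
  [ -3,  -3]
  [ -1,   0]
Yes.
A[1,1] = -3 ≠ 0, so Gaussian elimination proceeds without a row swap: multiplier ℓ₂₁ = (-1)/(-3) = 1/3, and U[2,2] = 0 - (1/3)(-3) = 1.
L = 
  [  1,   0]
  [1/3,   1]
U = 
  [ -3,  -3]
  [  0,   1]
Check row 2 of LU: [(1/3)(-3), (1/3)(-3) + 1] = [-1, 0] = row 2 of A ✓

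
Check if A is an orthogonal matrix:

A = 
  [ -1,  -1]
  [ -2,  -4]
No

AᵀA = 
  [  5,   9]
  [  9,  17]
≠ I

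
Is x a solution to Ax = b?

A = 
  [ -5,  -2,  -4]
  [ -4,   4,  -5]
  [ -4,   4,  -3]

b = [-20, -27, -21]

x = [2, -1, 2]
No

Ax = [-16, -22, -18] ≠ b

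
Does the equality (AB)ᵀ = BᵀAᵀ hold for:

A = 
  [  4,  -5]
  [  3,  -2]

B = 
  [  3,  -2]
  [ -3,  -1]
Yes

(AB)ᵀ = 
  [ 27,  15]
  [ -3,  -4]

BᵀAᵀ = 
  [ 27,  15]
  [ -3,  -4]

Both sides are equal — this is the standard identity (AB)ᵀ = BᵀAᵀ, which holds for all A, B.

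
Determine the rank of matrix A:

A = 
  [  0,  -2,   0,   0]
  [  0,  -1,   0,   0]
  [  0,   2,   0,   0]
rank(A) = 1

Row reduce:
R2 → R2 - (1/2)·R1
R3 → R3 + (1)·R1
REF = 
  [  0,  -2,   0,   0]
  [  0,   0,   0,   0]
  [  0,   0,   0,   0]
Pivot columns: 2 → 1 pivot.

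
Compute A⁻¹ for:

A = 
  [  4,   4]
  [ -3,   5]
det(A) = (4)(5) - (4)(-3) = 32
For a 2×2 matrix, A⁻¹ = (1/det(A)) · [[d, -b], [-c, a]]
    = (1/32) · [[5, -4], [3, 4]]

A⁻¹ = 
  [5/32, -1/8]
  [3/32,  1/8]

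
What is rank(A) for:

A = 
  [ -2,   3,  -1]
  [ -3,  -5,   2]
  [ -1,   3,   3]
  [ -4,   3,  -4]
rank(A) = 3

Row reduce:
R2 → R2 - (3/2)·R1
R3 → R3 - (1/2)·R1
R4 → R4 - (2)·R1
R3 → R3 + (3/19)·R2
R4 → R4 - (6/19)·R2
R4 → R4 + (59/77)·R3
REF = 
  [   -2,     3,    -1]
  [    0, -19/2,   7/2]
  [    0,     0, 77/19]
  [    0,     0,     0]
Pivot columns: 1, 2, 3 → 3 pivots.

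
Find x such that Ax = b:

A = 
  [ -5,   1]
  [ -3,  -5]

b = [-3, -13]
x = [1, 2]

Row reduce the augmented matrix [A|b]:
R2 → R2 - (3/5)·R1
REF = 
  [   -5,     1,    -3]
  [    0, -28/5, -56/5]

Back-substitution:
x₂ = (-56/5) / (-28/5) = 2
x₁ = (-3 - (1)(2)) / (-5) = 1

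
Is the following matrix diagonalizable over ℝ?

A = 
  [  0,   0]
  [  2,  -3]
Yes

tr(A) = -3, det(A) = 0
Characteristic polynomial: λ² - tr(A)λ + det(A) = λ² + 3λ
λ² + 3λ = λ(λ + 3)
Eigenvalues: 0, -3
λ=-3: alg. mult. = 1, geom. mult. = 2 - rank(A - (-3)I) = 2 - 1 = 1
λ=0: alg. mult. = 1, geom. mult. = 2 - rank(A - (0)I) = 2 - 1 = 1
Sum of geometric multiplicities equals n, so A has n independent eigenvectors.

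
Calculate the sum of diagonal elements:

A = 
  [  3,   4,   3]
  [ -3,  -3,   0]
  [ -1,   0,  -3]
-3

tr(A) = 3 + -3 + -3 = -3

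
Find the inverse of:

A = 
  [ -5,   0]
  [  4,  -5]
det(A) = (-5)(-5) - (0)(4) = 25
For a 2×2 matrix, A⁻¹ = (1/det(A)) · [[d, -b], [-c, a]]
    = (1/25) · [[-5, 0], [-4, -5]]

A⁻¹ = 
  [ -1/5,     0]
  [-4/25,  -1/5]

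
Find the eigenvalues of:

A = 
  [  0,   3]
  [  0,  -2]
λ = 0, -2

tr(A) = -2, det(A) = 0
Characteristic polynomial: λ² - tr(A)λ + det(A) = λ² + 2λ
λ² + 2λ = λ(λ + 2)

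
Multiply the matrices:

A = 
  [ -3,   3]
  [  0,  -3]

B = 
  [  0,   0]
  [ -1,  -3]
AB = 
  [ -3,  -9]
  [  3,   9]

A is 2×2 and B is 2×2, so AB is 2×2. Each entry is (row of A)·(column of B):
AB[1,1] = (-3)(0) + (3)(-1) = -3
AB[1,2] = (-3)(0) + (3)(-3) = -9
AB[2,1] = (0)(0) + (-3)(-1) = 3
AB[2,2] = (0)(0) + (-3)(-3) = 9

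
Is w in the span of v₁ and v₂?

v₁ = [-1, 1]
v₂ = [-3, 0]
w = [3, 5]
Yes

Form the augmented matrix and row-reduce:
[v₁|v₂|w] = 
  [ -1,  -3,   3]
  [  1,   0,   5]
R2 → R2 + (1)·R1
REF = 
  [ -1,  -3,   3]
  [  0,  -3,   8]

No row of the form [0 0 | nonzero], so the system is consistent. Back-substitution gives c₁ = 5, c₂ = -8/3: w = (5)·v₁ + (-8/3)·v₂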